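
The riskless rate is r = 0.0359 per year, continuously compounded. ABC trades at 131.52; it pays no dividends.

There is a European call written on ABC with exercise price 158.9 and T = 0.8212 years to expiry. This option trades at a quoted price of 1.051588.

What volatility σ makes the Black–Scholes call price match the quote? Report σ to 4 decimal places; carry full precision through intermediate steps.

At σ = 0.1464 the Black–Scholes value reproduces the quote:
σ√T = 0.1464·√0.8212 = 0.132668
d₁ = (ln(S/K) + (r+σ²/2)T) / (σ√T) = (ln(131.52/158.9) + (0.0359+0.1464²/2)·0.8212) / 0.132668 = (-0.189116 + 0.038281) / 0.132668 = -1.136935
d₂ = d₁ − σ√T = -1.136935 − 0.132668 = -1.269603
e^{−rT} = 0.970949
N(d₁) = 0.127783,  N(d₂) = 0.102113
V = S·N(d₁) − K·e^{−rT}·N(d₂) = 16.805981 − 15.754393 = 1.051588 (the observed quote) — the price is monotone increasing in volatility, hence this σ is the only solution

sigma = 0.1464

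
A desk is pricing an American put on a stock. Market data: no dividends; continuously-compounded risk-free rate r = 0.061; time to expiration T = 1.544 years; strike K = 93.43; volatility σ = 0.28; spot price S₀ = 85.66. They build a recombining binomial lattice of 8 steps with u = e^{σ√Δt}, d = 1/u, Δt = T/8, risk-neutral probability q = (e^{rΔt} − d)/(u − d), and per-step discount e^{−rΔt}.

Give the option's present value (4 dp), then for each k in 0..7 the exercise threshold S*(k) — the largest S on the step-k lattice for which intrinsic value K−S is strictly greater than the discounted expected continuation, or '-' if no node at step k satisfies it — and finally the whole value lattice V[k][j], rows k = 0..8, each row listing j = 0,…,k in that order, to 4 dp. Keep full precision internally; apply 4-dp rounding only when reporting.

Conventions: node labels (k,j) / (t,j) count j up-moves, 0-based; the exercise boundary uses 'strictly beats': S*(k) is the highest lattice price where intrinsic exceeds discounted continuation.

price = 13.2296
boundary = - - 66.9783 59.2259 66.9783 59.2259 66.9783 75.7453
tree:
13.2296
18.9989 8.1491
26.4517 12.4796 4.2947
34.2041 18.5090 7.1393 1.7388
41.0591 26.4517 11.5214 3.2137 0.4024
47.1208 34.2041 17.9007 5.8326 0.8435 0.0000
52.4808 41.0591 26.4517 10.3315 1.7683 0.0000 0.0000
57.2204 47.1208 34.2041 17.6847 3.7067 0.0000 0.0000 0.0000
61.4115 52.4808 41.0591 26.4517 7.7700 0.0000 0.0000 0.0000 0.0000

Δt=0.19300  u=1.13089  d=0.88426  q=0.51730  discount=0.98830
step 8 (expiry): payoffs max(K−S,0) = 61.4115 52.4808 41.0591 26.4517 7.7700 0.0000 0.0000 0.0000 0.0000
step 7: (k=7,j=0): S=36.2096, K−S=57.2204, hold=56.1269 ⇒ V=57.2204 exercise | (k=7,j=1): S=46.3092, K−S=47.1208, hold=46.0273 ⇒ V=47.1208 exercise | (k=7,j=2): S=59.2259, K−S=34.2041, hold=33.1106 ⇒ V=34.2041 exercise | (k=7,j=3): S=75.7453, K−S=17.6847, hold=16.5912 ⇒ V=17.6847 exercise | (k=7,j=4): S=96.8724, K−S=0.0000, hold=3.7067 ⇒ V=3.7067 continue | (k=7,j=5): S=123.8923, K−S=0.0000, hold=0.0000 ⇒ V=0.0000 continue | (k=7,j=6): S=158.4487, K−S=0.0000, hold=0.0000 ⇒ V=0.0000 continue | (k=7,j=7): S=202.6436, K−S=0.0000, hold=0.0000 ⇒ V=0.0000 continue  boundary S*=75.7453
step 6: (k=6,j=0): S=40.9492, K−S=52.4808, hold=51.3873 ⇒ V=52.4808 exercise | (k=6,j=1): S=52.3709, K−S=41.0591, hold=39.9656 ⇒ V=41.0591 exercise | (k=6,j=2): S=66.9783, K−S=26.4517, hold=25.3582 ⇒ V=26.4517 exercise | (k=6,j=3): S=85.6600, K−S=7.7700, hold=10.3315 ⇒ V=10.3315 continue | (k=6,j=4): S=109.5525, K−S=0.0000, hold=1.7683 ⇒ V=1.7683 continue | (k=6,j=5): S=140.1091, K−S=0.0000, hold=0.0000 ⇒ V=0.0000 continue | (k=6,j=6): S=179.1887, K−S=0.0000, hold=0.0000 ⇒ V=0.0000 continue  boundary S*=66.9783
step 5: (k=5,j=0): S=46.3092, K−S=47.1208, hold=46.0273 ⇒ V=47.1208 exercise | (k=5,j=1): S=59.2259, K−S=34.2041, hold=33.1106 ⇒ V=34.2041 exercise | (k=5,j=2): S=75.7453, K−S=17.6847, hold=17.9007 ⇒ V=17.9007 continue | (k=5,j=3): S=96.8724, K−S=0.0000, hold=5.8326 ⇒ V=5.8326 continue | (k=5,j=4): S=123.8923, K−S=0.0000, hold=0.8435 ⇒ V=0.8435 continue | (k=5,j=5): S=158.4487, K−S=0.0000, hold=0.0000 ⇒ V=0.0000 continue  boundary S*=59.2259
step 4: (k=4,j=0): S=52.3709, K−S=41.0591, hold=39.9656 ⇒ V=41.0591 exercise | (k=4,j=1): S=66.9783, K−S=26.4517, hold=25.4687 ⇒ V=26.4517 exercise | (k=4,j=2): S=85.6600, K−S=7.7700, hold=11.5214 ⇒ V=11.5214 continue | (k=4,j=3): S=109.5525, K−S=0.0000, hold=3.2137 ⇒ V=3.2137 continue | (k=4,j=4): S=140.1091, K−S=0.0000, hold=0.4024 ⇒ V=0.4024 continue  boundary S*=66.9783
step 3: (k=3,j=0): S=59.2259, K−S=34.2041, hold=33.1106 ⇒ V=34.2041 exercise | (k=3,j=1): S=75.7453, K−S=17.6847, hold=18.5090 ⇒ V=18.5090 continue | (k=3,j=2): S=96.8724, K−S=0.0000, hold=7.1393 ⇒ V=7.1393 continue | (k=3,j=3): S=123.8923, K−S=0.0000, hold=1.7388 ⇒ V=1.7388 continue  boundary S*=59.2259
step 2: (k=2,j=0): S=66.9783, K−S=26.4517, hold=25.7797 ⇒ V=26.4517 exercise | (k=2,j=1): S=85.6600, K−S=7.7700, hold=12.4796 ⇒ V=12.4796 continue | (k=2,j=2): S=109.5525, K−S=0.0000, hold=4.2947 ⇒ V=4.2947 continue  boundary S*=66.9783
step 1: (k=1,j=0): S=75.7453, K−S=17.6847, hold=18.9989 ⇒ V=18.9989 continue | (k=1,j=1): S=96.8724, K−S=0.0000, hold=8.1491 ⇒ V=8.1491 continue  boundary S*=-
step 0: (k=0,j=0): S=85.6600, K−S=7.7700, hold=13.2296 ⇒ V=13.2296 continue  boundary S*=-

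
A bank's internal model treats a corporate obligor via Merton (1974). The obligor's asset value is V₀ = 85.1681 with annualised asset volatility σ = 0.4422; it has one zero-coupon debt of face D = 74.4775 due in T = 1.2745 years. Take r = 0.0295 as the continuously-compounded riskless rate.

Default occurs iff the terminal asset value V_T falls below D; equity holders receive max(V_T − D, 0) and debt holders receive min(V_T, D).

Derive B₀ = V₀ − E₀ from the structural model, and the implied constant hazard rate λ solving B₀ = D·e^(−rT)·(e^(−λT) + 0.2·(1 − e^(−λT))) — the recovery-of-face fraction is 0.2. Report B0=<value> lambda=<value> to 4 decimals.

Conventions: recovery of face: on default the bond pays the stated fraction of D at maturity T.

B0=62.1011 lambda=0.1441

With assets at 85.1681 and a single debt payment of 74.4775 at 1.2745 years:
d₁ = [ln(V₀/D) + (r + σ²/2)T] / (σ√T)
   = [ln(85.1681/74.4775) + (0.0295 + 0.5·0.4422²)·1.2745] / (0.4422·√1.2745)
   = [0.134130 + 0.162206] / 0.499216 = 0.593603
d₂ = d₁ − σ√T = 0.593603 − 0.499216 = 0.094386
N(d₁) = 0.723611,  N(d₂) = 0.537599,  e^(−rT) = 0.963100
E₀ = V₀·N(d₁) − D·e^(−rT)·N(d₂)
   = 85.1681·0.723611 − 74.4775·0.963100·0.537599 = 23.066984
B₀ = V₀ − E₀ = 85.1681 − 23.066984 = 62.101116
e^(−λT) = (B₀·e^(rT)/D − 0.2)/(1 − 0.2) = (62.1011·1.038313/74.4775 − 0.2)/0.8 = 0.83221291
λ = −ln(0.83221291)/1.2745 = 0.144109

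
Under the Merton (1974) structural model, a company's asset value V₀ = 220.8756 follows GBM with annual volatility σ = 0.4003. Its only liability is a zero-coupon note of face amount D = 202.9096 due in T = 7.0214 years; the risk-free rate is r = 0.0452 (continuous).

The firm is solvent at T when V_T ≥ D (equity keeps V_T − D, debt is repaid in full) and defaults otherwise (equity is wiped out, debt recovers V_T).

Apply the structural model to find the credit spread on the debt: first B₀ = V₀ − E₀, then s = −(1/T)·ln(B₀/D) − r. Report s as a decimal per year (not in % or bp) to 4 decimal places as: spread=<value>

Apply the equity-as-call identities (strike 202.9096, horizon 7.0214 years):
d₁ = [ln(V₀/D) + (r + σ²/2)T] / (σ√T)
   = [ln(220.8756/202.9096) + (0.0452 + 0.5·0.4003²)·7.0214] / (0.4003·√7.0214)
   = [0.084839 + 0.879922] / 1.060712 = 0.909541
d₂ = d₁ − σ√T = 0.909541 − 1.060712 = -0.151171
N(d₁) = 0.818468,  N(d₂) = 0.439921,  e^(−rT) = 0.728063
E₀ = V₀·N(d₁) − D·e^(−rT)·N(d₂)
   = 220.8756·0.818468 − 202.9096·0.728063·0.439921 = 115.789639
B₀ = V₀ − E₀ = 220.8756 − 115.789639 = 105.085961
spread = −(1/T)·ln(B₀/D) − r = −(1/7.0214)·ln(105.085961/202.9096) − 0.0452 = 0.04851092

spread=0.0485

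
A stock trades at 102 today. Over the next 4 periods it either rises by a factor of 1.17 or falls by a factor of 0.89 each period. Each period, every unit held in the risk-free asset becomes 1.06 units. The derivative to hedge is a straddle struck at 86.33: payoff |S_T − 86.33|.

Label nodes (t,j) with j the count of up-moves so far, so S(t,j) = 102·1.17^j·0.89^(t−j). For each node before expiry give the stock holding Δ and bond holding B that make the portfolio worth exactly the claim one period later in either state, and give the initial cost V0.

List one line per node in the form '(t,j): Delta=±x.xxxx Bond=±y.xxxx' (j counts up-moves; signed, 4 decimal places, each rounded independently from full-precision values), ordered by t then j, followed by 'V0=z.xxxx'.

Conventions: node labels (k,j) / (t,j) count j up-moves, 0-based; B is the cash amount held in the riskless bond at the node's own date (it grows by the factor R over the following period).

Under the risk-neutral measure, an up-move has probability p* = (R−d)/(u−d) = 0.6071 and values discount at R = 1.06.
Payoffs at expiry: V(4,0)=22.3329, V(4,1)=2.1990, V(4,2)=24.2692, V(4,3)=59.0644, V(4,4)=104.8065
  t=3,j=0: stock 71.9068 → up 84.1310 (V=2.1990), down 63.9971 (V=22.3329). Price 9.5366; hedge Δ=-1.0000, bond B=81.4434.
  t=3,j=1: stock 94.5292 → up 110.5992 (V=24.2692), down 84.1310 (V=2.1990). Price 14.7158; hedge Δ=0.8338, bond B=-64.1063.
  t=3,j=2: stock 124.2687 → up 145.3944 (V=59.0644), down 110.5992 (V=24.2692). Price 42.8253; hedge Δ=1.0000, bond B=-81.4434.
  t=3,j=3: stock 163.3645 → up 191.1365 (V=104.8065), down 145.3944 (V=59.0644). Price 81.9211; hedge Δ=1.0000, bond B=-81.4434.
  t=2,j=0: stock 80.7942 → up 94.5292 (V=14.7158), down 71.9068 (V=9.5366). Price 11.9633; hedge Δ=0.2289, bond B=-6.5340.
  t=2,j=1: stock 106.2126 → up 124.2687 (V=42.8253), down 94.5292 (V=14.7158). Price 29.9833; hedge Δ=0.9452, bond B=-70.4079.
  t=2,j=2: stock 139.6278 → up 163.3645 (V=81.9211), down 124.2687 (V=42.8253). Price 62.7944; hedge Δ=1.0000, bond B=-76.8334.
  t=1,j=0: stock 90.7800 → up 106.2126 (V=29.9833), down 80.7942 (V=11.9633). Price 21.6076; hedge Δ=0.7089, bond B=-42.7496.
  t=1,j=1: stock 119.3400 → up 139.6278 (V=62.7944), down 106.2126 (V=29.9833). Price 47.0796; hedge Δ=0.9819, bond B=-70.1029.
  t=0,j=0: stock 102.0000 → up 119.3400 (V=47.0796), down 90.7800 (V=21.6076). Price 34.9743; hedge Δ=0.8919, bond B=-55.9971.
Verification: the root portfolio costs Δ(0,0)·S0 + B(0,0) = 34.9743, matching V0.

(0,0): Delta=0.8919 Bond=-55.9971
(1,0): Delta=0.7089 Bond=-42.7496
(1,1): Delta=0.9819 Bond=-70.1029
(2,0): Delta=0.2289 Bond=-6.5340
(2,1): Delta=0.9452 Bond=-70.4079
(2,2): Delta=1.0000 Bond=-76.8334
(3,0): Delta=-1.0000 Bond=81.4434
(3,1): Delta=0.8338 Bond=-64.1063
(3,2): Delta=1.0000 Bond=-81.4434
(3,3): Delta=1.0000 Bond=-81.4434
V0=34.9743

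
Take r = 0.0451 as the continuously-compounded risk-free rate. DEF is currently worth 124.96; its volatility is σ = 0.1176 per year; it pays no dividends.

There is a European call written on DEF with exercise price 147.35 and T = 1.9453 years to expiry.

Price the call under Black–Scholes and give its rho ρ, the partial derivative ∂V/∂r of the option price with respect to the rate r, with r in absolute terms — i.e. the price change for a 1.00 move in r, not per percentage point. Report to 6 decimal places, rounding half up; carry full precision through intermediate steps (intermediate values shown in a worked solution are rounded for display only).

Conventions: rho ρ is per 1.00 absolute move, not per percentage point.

price = 4.406747
ρ = 76.270359

σ√T = 0.1176·√1.9453 = 0.164021
d₁ = (ln(S/K) + (r+σ²/2)T) / (σ√T) = (ln(124.96/147.35) + (0.0451+0.1176²/2)·1.9453) / 0.164021 = (-0.164817 + 0.101185) / 0.164021 = -0.387952
d₂ = d₁ − σ√T = -0.387952 − 0.164021 = -0.551974
e^{−rT} = 0.916005
N(d₁) = 0.349026,  N(d₂) = 0.290483
Call price V = S·N(d₁) − K·e^{−rT}·N(d₂) = 43.614252 − 39.207505 = 4.406747
ρ = K·T·e^{−rT}·N(d₂) = 76.270359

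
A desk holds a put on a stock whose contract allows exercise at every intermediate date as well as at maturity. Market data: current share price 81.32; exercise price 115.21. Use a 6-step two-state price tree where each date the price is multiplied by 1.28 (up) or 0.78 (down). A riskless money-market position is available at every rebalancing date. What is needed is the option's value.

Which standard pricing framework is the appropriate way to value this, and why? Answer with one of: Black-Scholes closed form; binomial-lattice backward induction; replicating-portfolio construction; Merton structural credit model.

framework: binomial-lattice backward induction

Key observation: the put (strike 115.21 on spot 81.32) is American-style on a 6-step discrete price model, so the early-exercise decision at every node requires stepwise backward valuation — a closed form cannot price the exercise right.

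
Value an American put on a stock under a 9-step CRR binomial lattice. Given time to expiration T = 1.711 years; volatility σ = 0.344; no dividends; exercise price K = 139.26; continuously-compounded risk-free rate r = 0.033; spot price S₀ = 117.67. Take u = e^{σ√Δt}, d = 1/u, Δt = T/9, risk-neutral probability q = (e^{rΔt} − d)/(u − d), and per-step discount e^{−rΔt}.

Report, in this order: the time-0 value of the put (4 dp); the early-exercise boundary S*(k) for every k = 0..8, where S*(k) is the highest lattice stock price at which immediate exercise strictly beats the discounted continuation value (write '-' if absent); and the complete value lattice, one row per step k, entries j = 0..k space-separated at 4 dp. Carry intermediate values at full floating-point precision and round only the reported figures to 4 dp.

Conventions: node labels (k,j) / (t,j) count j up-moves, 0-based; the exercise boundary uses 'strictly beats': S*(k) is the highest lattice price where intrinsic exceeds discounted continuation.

Δt=0.19011, u=1.16182, d=0.86072, q=0.48347, disc=e^(-rΔt)=0.99375
k=9 terminal: V=max(K-S,0) → 108.7524 98.0799 83.6738 64.2280 37.9795 2.5483 0.0000 0.0000 0.0000 0.0000
k=8: j=0 S=35.4444 intr=103.8156 cont=102.9447 V=103.8156[EX]; j=1 S=47.8439 intr=91.4161 cont=90.5451 V=91.4161[EX]; j=2 S=64.5813 intr=74.6787 cont=73.8078 V=74.6787[EX]; j=3 S=87.1738 intr=52.0862 cont=51.2152 V=52.0862[EX]; j=4 S=117.6700 intr=21.5900 cont=20.7191 V=21.5900[EX]; j=5 S=158.8347 intr=0.0000 cont=1.3081 V=1.3081[hold]; j=6 S=214.4001 intr=0.0000 cont=0.0000 V=0.0000[hold]; j=7 S=289.4041 intr=0.0000 cont=0.0000 V=0.0000[hold]; j=8 S=390.6468 intr=0.0000 cont=0.0000 V=0.0000[hold]  S*(8)=117.6700
k=7: j=0 S=41.1801 intr=98.0799 cont=97.2090 V=98.0799[EX]; j=1 S=55.5862 intr=83.6738 cont=82.8029 V=83.6738[EX]; j=2 S=75.0320 intr=64.2280 cont=63.3571 V=64.2280[EX]; j=3 S=101.2805 intr=37.9795 cont=37.1085 V=37.9795[EX]; j=4 S=136.7117 intr=2.5483 cont=11.7105 V=11.7105[hold]; j=5 S=184.5377 intr=0.0000 cont=0.6714 V=0.6714[hold]; j=6 S=249.0949 intr=0.0000 cont=0.0000 V=0.0000[hold]; j=7 S=336.2362 intr=0.0000 cont=0.0000 V=0.0000[hold]  S*(7)=101.2805
k=6: j=0 S=47.8439 intr=91.4161 cont=90.5451 V=91.4161[EX]; j=1 S=64.5813 intr=74.6787 cont=73.8078 V=74.6787[EX]; j=2 S=87.1738 intr=52.0862 cont=51.2152 V=52.0862[EX]; j=3 S=117.6700 intr=21.5900 cont=25.1210 V=25.1210[hold]; j=4 S=158.8347 intr=0.0000 cont=6.3335 V=6.3335[hold]; j=5 S=214.4001 intr=0.0000 cont=0.3446 V=0.3446[hold]; j=6 S=289.4041 intr=0.0000 cont=0.0000 V=0.0000[hold]  S*(6)=87.1738
k=5: j=0 S=55.5862 intr=83.6738 cont=82.8029 V=83.6738[EX]; j=1 S=75.0320 intr=64.2280 cont=63.3571 V=64.2280[EX]; j=2 S=101.2805 intr=37.9795 cont=38.8050 V=38.8050[hold]; j=3 S=136.7117 intr=2.5483 cont=15.9375 V=15.9375[hold]; j=4 S=184.5377 intr=0.0000 cont=3.4166 V=3.4166[hold]; j=5 S=249.0949 intr=0.0000 cont=0.1769 V=0.1769[hold]  S*(5)=75.0320
k=4: j=0 S=64.5813 intr=74.6787 cont=73.8078 V=74.6787[EX]; j=1 S=87.1738 intr=52.0862 cont=51.6119 V=52.0862[EX]; j=2 S=117.6700 intr=21.5900 cont=27.5756 V=27.5756[hold]; j=3 S=158.8347 intr=0.0000 cont=9.8221 V=9.8221[hold]; j=4 S=214.4001 intr=0.0000 cont=1.8387 V=1.8387[hold]  S*(4)=87.1738
k=3: j=0 S=75.0320 intr=64.2280 cont=63.3571 V=64.2280[EX]; j=1 S=101.2805 intr=37.9795 cont=39.9843 V=39.9843[hold]; j=2 S=136.7117 intr=2.5483 cont=18.8735 V=18.8735[hold]; j=3 S=184.5377 intr=0.0000 cont=5.9251 V=5.9251[hold]  S*(3)=75.0320
k=2: j=0 S=87.1738 intr=52.0862 cont=52.1785 V=52.1785[hold]; j=1 S=117.6700 intr=21.5900 cont=29.5916 V=29.5916[hold]; j=2 S=158.8347 intr=0.0000 cont=12.5344 V=12.5344[hold]  S*(2)=-
k=1: j=0 S=101.2805 intr=37.9795 cont=41.0003 V=41.0003[hold]; j=1 S=136.7117 intr=2.5483 cont=21.2114 V=21.2114[hold]  S*(1)=-
k=0: j=0 S=117.6700 intr=21.5900 cont=31.2363 V=31.2363[hold]  S*(0)=-

price = 31.2363
boundary = - - - 75.0320 87.1738 75.0320 87.1738 101.2805 117.6700
tree:
31.2363
41.0003 21.2114
52.1785 29.5916 12.5344
64.2280 39.9843 18.8735 5.9251
74.6787 52.0862 27.5756 9.8221 1.8387
83.6738 64.2280 38.8050 15.9375 3.4166 0.1769
91.4161 74.6787 52.0862 25.1210 6.3335 0.3446 0.0000
98.0799 83.6738 64.2280 37.9795 11.7105 0.6714 0.0000 0.0000
103.8156 91.4161 74.6787 52.0862 21.5900 1.3081 0.0000 0.0000 0.0000
108.7524 98.0799 83.6738 64.2280 37.9795 2.5483 0.0000 0.0000 0.0000 0.0000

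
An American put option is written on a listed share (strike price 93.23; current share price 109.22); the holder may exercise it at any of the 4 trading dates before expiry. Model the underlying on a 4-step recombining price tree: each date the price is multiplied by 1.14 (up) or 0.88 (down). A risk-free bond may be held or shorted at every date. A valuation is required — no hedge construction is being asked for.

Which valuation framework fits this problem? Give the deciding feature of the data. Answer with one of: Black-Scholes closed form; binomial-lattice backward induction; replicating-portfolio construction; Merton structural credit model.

Key observation: an American put (K = 93.23, S₀ = 109.22) on a 4-date tree has no closed form — the optimal stopping decision is embedded and must be resolved recursively from expiry.

framework: binomial-lattice backward induction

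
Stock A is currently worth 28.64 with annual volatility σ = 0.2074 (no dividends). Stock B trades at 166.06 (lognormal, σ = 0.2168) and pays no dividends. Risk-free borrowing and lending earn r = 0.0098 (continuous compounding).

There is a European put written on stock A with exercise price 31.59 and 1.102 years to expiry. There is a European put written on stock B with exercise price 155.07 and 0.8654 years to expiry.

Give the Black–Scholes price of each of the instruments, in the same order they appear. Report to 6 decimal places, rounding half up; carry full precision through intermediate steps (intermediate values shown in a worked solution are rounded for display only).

[stock A put K=31.59]
σ√T = 0.2074·√1.102 = 0.217721
d₁ = (ln(S/K) + (r+σ²/2)T) / (σ√T) = (ln(28.64/31.59) + (0.0098+0.2074²/2)·1.102) / 0.217721 = (-0.098036 + 0.034501) / 0.217721 = -0.291821
d₂ = d₁ − σ√T = -0.291821 − 0.217721 = -0.509542
e^{−rT} = 0.989259
N(−d₁) = 0.614788,  N(−d₂) = 0.694814
price = K·e^{−rT}·N(−d₂) − S·N(−d₁) = 21.713402 − 17.607540 = 4.105862
[stock B put K=155.07]
σ√T = 0.2168·√0.8654 = 0.201682
d₁ = (ln(S/K) + (r+σ²/2)T) / (σ√T) = (ln(166.06/155.07) + (0.0098+0.2168²/2)·0.8654) / 0.201682 = (0.068473 + 0.028819) / 0.201682 = 0.482399
d₂ = d₁ − σ√T = 0.482399 − 0.201682 = 0.280717
e^{−rT} = 0.991555
N(−d₁) = 0.314761,  N(−d₂) = 0.389464
price = K·e^{−rT}·N(−d₂) − S·N(−d₁) = 59.884124 − 52.269255 = 7.614869

price(stock A put K=31.59) = 4.105862
price(stock B put K=155.07) = 7.614869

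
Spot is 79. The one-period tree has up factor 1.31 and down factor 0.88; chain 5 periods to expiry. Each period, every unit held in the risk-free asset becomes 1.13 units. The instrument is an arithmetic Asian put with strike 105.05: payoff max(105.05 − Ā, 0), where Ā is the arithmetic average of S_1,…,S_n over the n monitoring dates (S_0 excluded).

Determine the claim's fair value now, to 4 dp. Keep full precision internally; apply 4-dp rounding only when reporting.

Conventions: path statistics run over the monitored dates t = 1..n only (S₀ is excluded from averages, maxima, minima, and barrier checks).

price = 4.8533

Risk-neutral up-probability p* = (R−d)/(u−d) = (1.13−0.88)/(1.31−0.88) = 0.5814; the claim prices as the p*-weighted sum of path payoffs discounted by R^5.
Enumerate all 2^5 = 32 price paths (U = up ×1.31, D = down ×0.88); each path with k up-moves has probability p*^k·(1−p*)^(5−k).
DDDDD: Ā=54.7201, payoff=50.3299, prob=0.012853
UDDDD: Ā=81.4584, payoff=23.5916, prob=0.017852
DUDDD: Ā=74.6644, payoff=30.3856, prob=0.017852
UUDDD: Ā=111.1481, payoff=0.0000, prob=0.024794
DDUDD: Ā=68.6857, payoff=36.3643, prob=0.017852
UDUDD: Ā=102.2480, payoff=2.8020, prob=0.024794
DUUDD: Ā=95.4540, payoff=9.5960, prob=0.024794
UUUDD: Ā=142.0962, payoff=0.0000, prob=0.034437
DDDUD: Ā=63.4244, payoff=41.6256, prob=0.017852
UDDUD: Ā=94.4158, payoff=10.6342, prob=0.024794
DUDUD: Ā=87.6218, payoff=17.4282, prob=0.024794
UUDUD: Ā=130.4371, payoff=0.0000, prob=0.034437
DDUUD: Ā=81.6431, payoff=23.4069, prob=0.024794
UDUUD: Ā=121.5369, payoff=0.0000, prob=0.034437
DUUUD: Ā=114.7429, payoff=0.0000, prob=0.034437
UUUUD: Ā=170.8105, payoff=0.0000, prob=0.047829
DDDDU: Ā=58.7945, payoff=46.2555, prob=0.017852
UDDDU: Ā=87.5236, payoff=17.5264, prob=0.024794
DUDDU: Ā=80.7296, payoff=24.3204, prob=0.024794
UUDDU: Ā=120.1770, payoff=0.0000, prob=0.034437
DDUDU: Ā=74.7508, payoff=30.2992, prob=0.024794
UDUDU: Ā=111.2768, payoff=0.0000, prob=0.034437
DUUDU: Ā=104.4828, payoff=0.5672, prob=0.034437
UUUDU: Ā=155.5369, payoff=0.0000, prob=0.047829
DDDUU: Ā=69.4896, payoff=35.5604, prob=0.024794
UDDUU: Ā=103.4447, payoff=1.6053, prob=0.034437
DUDUU: Ā=96.6507, payoff=8.3993, prob=0.034437
UUDUU: Ā=143.8778, payoff=0.0000, prob=0.047829
DDUUU: Ā=90.6720, payoff=14.3780, prob=0.034437
UDUUU: Ā=134.9776, payoff=0.0000, prob=0.047829
DUUUU: Ā=128.1836, payoff=0.0000, prob=0.047829
UUUUU: Ā=190.8188, payoff=0.0000, prob=0.066429
Price = Σ prob·payoff / R^5 = 8.941826 / 1.842435 = 4.8533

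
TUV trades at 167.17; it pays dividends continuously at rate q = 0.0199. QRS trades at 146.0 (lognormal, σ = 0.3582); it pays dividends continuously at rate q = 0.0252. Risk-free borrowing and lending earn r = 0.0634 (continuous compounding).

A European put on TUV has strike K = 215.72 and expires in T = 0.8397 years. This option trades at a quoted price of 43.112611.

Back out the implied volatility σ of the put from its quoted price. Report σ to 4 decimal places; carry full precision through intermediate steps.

sigma = 0.2296

At σ = 0.2296 the Black–Scholes value reproduces the quote:
σ√T = 0.2296·√0.8397 = 0.210394
d₁ = (ln(S/K) + (r−q+σ²/2)T) / (σ√T) = (ln(167.17/215.72) + (0.0634−0.0199+0.2296²/2)·0.8397) / 0.210394 = (-0.254970 + 0.058660) / 0.210394 = -0.933058
d₂ = d₁ − σ√T = -0.933058 − 0.210394 = -1.143453
e^{−rT} = 0.948155
e^{−qT} = 0.983429
N(−d₁) = 0.824605,  N(−d₂) = 0.873575
V = K·e^{−rT}·N(−d₂) − S·e^{−qT}·N(−d₁) = 178.677522 − 135.564911 = 43.112611 (the observed quote) — the price is monotone increasing in volatility, hence this σ is the only solution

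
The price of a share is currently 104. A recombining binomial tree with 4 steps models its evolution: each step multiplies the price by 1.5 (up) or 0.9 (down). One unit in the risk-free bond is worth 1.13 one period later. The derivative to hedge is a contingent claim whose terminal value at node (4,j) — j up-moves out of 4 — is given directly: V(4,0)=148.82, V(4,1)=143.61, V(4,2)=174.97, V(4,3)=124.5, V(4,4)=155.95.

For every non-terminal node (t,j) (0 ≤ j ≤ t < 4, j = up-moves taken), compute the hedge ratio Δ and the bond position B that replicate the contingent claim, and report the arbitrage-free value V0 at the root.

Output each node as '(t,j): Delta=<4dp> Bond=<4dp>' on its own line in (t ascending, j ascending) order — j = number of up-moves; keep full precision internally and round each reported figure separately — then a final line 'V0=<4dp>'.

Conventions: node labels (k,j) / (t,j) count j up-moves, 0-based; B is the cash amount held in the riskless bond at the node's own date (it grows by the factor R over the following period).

Under the risk-neutral measure, an up-move has probability p* = (R−d)/(u−d) = 0.3833 and values discount at R = 1.13.
At maturity the claim pays: V(4,0)=148.8200, V(4,1)=143.6100, V(4,2)=174.9700, V(4,3)=124.5000, V(4,4)=155.9500
  t=3,j=0: stock 75.8160 → up 113.7240 (V=143.6100), down 68.2344 (V=148.8200). Price 129.9317; hedge Δ=-0.1145, bond B=138.6150.
  t=3,j=1: stock 126.3600 → up 189.5400 (V=174.9700), down 113.7240 (V=143.6100). Price 137.7268; hedge Δ=0.4136, bond B=85.4602.
  t=3,j=2: stock 210.6000 → up 315.9000 (V=124.5000), down 189.5400 (V=174.9700). Price 137.7196; hedge Δ=-0.3994, bond B=221.8363.
  t=3,j=3: stock 351.0000 → up 526.5000 (V=155.9500), down 315.9000 (V=124.5000). Price 120.8459; hedge Δ=0.1493, bond B=68.4292.
  t=2,j=0: stock 84.2400 → up 126.3600 (V=137.7268), down 75.8160 (V=129.9317). Price 117.6282; hedge Δ=0.1542, bond B=104.6363.
  t=2,j=1: stock 140.4000 → up 210.6000 (V=137.7196), down 126.3600 (V=137.7268). Price 121.8797; hedge Δ=-0.0001, bond B=121.8918.
  t=2,j=2: stock 234.0000 → up 351.0000 (V=120.8459), down 210.6000 (V=137.7196). Price 116.1516; hedge Δ=-0.1202, bond B=144.2745.
  t=1,j=0: stock 93.6000 → up 140.4000 (V=121.8797), down 84.2400 (V=117.6282). Price 105.5380; hedge Δ=0.0757, bond B=98.4521.
  t=1,j=1: stock 156.0000 → up 234.0000 (V=116.1516), down 140.4000 (V=121.8797). Price 105.9150; hedge Δ=-0.0612, bond B=115.4618.
  t=0,j=0: stock 104.0000 → up 156.0000 (V=105.9150), down 93.6000 (V=105.5380). Price 93.5243; hedge Δ=0.0060, bond B=92.8960.
As a check, the time-0 holding Δ(0,0)·S0 + B(0,0) comes to 93.5243 — exactly V0.

(0,0): Delta=0.0060 Bond=92.8960
(1,0): Delta=0.0757 Bond=98.4521
(1,1): Delta=-0.0612 Bond=115.4618
(2,0): Delta=0.1542 Bond=104.6363
(2,1): Delta=-0.0001 Bond=121.8918
(2,2): Delta=-0.1202 Bond=144.2745
(3,0): Delta=-0.1145 Bond=138.6150
(3,1): Delta=0.4136 Bond=85.4602
(3,2): Delta=-0.3994 Bond=221.8363
(3,3): Delta=0.1493 Bond=68.4292
V0=93.5243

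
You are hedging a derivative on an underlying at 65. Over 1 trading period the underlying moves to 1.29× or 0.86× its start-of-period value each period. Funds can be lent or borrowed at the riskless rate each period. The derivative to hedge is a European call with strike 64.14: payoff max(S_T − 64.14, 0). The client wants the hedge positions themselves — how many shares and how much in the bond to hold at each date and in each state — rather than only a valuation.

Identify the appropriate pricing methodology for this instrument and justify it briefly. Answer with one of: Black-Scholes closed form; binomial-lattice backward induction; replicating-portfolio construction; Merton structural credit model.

Key observation: a price alone would not answer the question — the per-node share/bond construction on the spot-65, 1.29/0.86 tree is required, and only the replicating-portfolio method yields it.

framework: replicating-portfolio construction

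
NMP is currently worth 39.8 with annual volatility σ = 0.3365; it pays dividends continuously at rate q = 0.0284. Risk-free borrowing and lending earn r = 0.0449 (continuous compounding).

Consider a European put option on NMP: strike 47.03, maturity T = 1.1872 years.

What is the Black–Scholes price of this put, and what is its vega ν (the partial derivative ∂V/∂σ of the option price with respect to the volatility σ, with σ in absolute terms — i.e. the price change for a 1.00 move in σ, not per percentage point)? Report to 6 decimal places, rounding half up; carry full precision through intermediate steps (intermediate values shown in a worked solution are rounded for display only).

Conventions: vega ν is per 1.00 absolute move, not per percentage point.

price = 9.570404
ν = 16.332185

σ√T = 0.3365·√1.1872 = 0.366646
d₁ = (ln(S/K) + (r−q+σ²/2)T) / (σ√T) = (ln(39.8/47.03) + (0.0449−0.0284+0.3365²/2)·1.1872) / 0.366646 = (-0.166919 + 0.086803) / 0.366646 = -0.218509
d₂ = d₁ − σ√T = -0.218509 − 0.366646 = -0.585155
e^{−rT} = 0.948091
e^{−qT} = 0.966846
N(−d₁) = 0.586484,  N(−d₂) = 0.720778
Put price V = K·e^{−rT}·N(−d₂) − S·e^{−qT}·N(−d₁) = 32.138559 − 22.568154 = 9.570404
φ(d₁) = (1/√(2π))·e^{−d₁²/2} = 0.389531
ν = S·e^{−qT}·φ(d₁)·√T = 16.332185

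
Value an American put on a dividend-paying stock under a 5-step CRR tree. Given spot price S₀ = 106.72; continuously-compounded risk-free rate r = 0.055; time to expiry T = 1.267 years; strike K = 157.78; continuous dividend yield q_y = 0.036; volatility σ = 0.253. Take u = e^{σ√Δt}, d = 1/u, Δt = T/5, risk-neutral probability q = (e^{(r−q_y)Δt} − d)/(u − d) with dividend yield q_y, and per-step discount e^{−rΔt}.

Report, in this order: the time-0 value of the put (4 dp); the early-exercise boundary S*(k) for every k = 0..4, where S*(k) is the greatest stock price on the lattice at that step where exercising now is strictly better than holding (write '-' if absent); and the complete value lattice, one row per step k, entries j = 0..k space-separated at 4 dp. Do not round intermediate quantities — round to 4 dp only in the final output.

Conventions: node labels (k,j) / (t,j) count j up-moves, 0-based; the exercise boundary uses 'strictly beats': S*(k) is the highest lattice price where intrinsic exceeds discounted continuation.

Δt=0.25340  u=1.13582  d=0.88042  q=0.48710  discount=0.98616
step 5 (expiry): payoffs max(K−S,0) = 101.3262 84.9494 63.8217 36.5650 1.4013 0.0000
step 4: (k=4,j=0): S=64.1215, K−S=93.6585, hold=92.0571 ⇒ V=93.6585 exercise | (k=4,j=1): S=82.7227, K−S=75.0573, hold=73.6248 ⇒ V=75.0573 exercise | (k=4,j=2): S=106.7200, K−S=51.0600, hold=49.8454 ⇒ V=51.0600 exercise | (k=4,j=3): S=137.6788, K−S=20.1012, hold=19.1678 ⇒ V=20.1012 exercise | (k=4,j=4): S=177.6185, K−S=0.0000, hold=0.7088 ⇒ V=0.7088 continue  boundary S*=137.6788
step 3: (k=3,j=0): S=72.8306, K−S=84.9494, hold=83.4270 ⇒ V=84.9494 exercise | (k=3,j=1): S=93.9583, K−S=63.8217, hold=62.4912 ⇒ V=63.8217 exercise | (k=3,j=2): S=121.2150, K−S=36.5650, hold=35.4820 ⇒ V=36.5650 exercise | (k=3,j=3): S=156.3787, K−S=1.4013, hold=10.5077 ⇒ V=10.5077 continue  boundary S*=121.2150
step 2: (k=2,j=0): S=82.7227, K−S=75.0573, hold=73.6248 ⇒ V=75.0573 exercise | (k=2,j=1): S=106.7200, K−S=51.0600, hold=49.8454 ⇒ V=51.0600 exercise | (k=2,j=2): S=137.6788, K−S=20.1012, hold=23.5421 ⇒ V=23.5421 continue  boundary S*=106.7200
step 1: (k=1,j=0): S=93.9583, K−S=63.8217, hold=62.4912 ⇒ V=63.8217 exercise | (k=1,j=1): S=121.2150, K−S=36.5650, hold=37.1349 ⇒ V=37.1349 continue  boundary S*=93.9583
step 0: (k=0,j=0): S=106.7200, K−S=51.0600, hold=50.1191 ⇒ V=51.0600 exercise  boundary S*=106.7200

price = 51.0600
boundary = 106.7200 93.9583 106.7200 121.2150 137.6788
tree:
51.0600
63.8217 37.1349
75.0573 51.0600 23.5421
84.9494 63.8217 36.5650 10.5077
93.6585 75.0573 51.0600 20.1012 0.7088
101.3262 84.9494 63.8217 36.5650 1.4013 0.0000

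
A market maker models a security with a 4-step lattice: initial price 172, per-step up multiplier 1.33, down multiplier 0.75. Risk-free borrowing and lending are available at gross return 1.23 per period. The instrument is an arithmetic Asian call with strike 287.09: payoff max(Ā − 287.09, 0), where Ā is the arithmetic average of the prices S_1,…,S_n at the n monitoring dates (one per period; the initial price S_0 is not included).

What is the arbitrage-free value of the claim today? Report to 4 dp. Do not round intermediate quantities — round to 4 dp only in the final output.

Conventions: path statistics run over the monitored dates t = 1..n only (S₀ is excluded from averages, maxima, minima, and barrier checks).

price = 17.7699

Risk-neutral up-probability p* = (R−d)/(u−d) = (1.23−0.75)/(1.33−0.75) = 0.8276; the claim prices as the p*-weighted sum of path payoffs discounted by R^4.
Enumerate all 2^4 = 16 price paths (U = up ×1.33, D = down ×0.75); each path with k up-moves has probability p*^k·(1−p*)^(4−k).
DDDD: Ā=88.1836, payoff=0.0000, prob=0.000884
UDDD: Ā=156.3789, payoff=0.0000, prob=0.004242
DUDD: Ā=131.4389, payoff=0.0000, prob=0.004242
UUDD: Ā=233.0850, payoff=0.0000, prob=0.020360
DDUD: Ā=112.7339, payoff=0.0000, prob=0.004242
UDUD: Ā=199.9148, payoff=0.0000, prob=0.020360
DUUD: Ā=174.9748, payoff=0.0000, prob=0.020360
UUUD: Ā=310.2886, payoff=23.1986, prob=0.097726
DDDU: Ā=98.7052, payoff=0.0000, prob=0.004242
UDDU: Ā=175.0371, payoff=0.0000, prob=0.020360
DUDU: Ā=150.0971, payoff=0.0000, prob=0.020360
UUDU: Ā=266.1723, payoff=0.0000, prob=0.097726
DDUU: Ā=131.3921, payoff=0.0000, prob=0.020360
UDUU: Ā=233.0021, payoff=0.0000, prob=0.097726
DUUU: Ā=208.0621, payoff=0.0000, prob=0.097726
UUUU: Ā=368.9634, payoff=81.8734, prob=0.469087
Price = Σ prob·payoff / R^4 = 40.672829 / 2.288866 = 17.7699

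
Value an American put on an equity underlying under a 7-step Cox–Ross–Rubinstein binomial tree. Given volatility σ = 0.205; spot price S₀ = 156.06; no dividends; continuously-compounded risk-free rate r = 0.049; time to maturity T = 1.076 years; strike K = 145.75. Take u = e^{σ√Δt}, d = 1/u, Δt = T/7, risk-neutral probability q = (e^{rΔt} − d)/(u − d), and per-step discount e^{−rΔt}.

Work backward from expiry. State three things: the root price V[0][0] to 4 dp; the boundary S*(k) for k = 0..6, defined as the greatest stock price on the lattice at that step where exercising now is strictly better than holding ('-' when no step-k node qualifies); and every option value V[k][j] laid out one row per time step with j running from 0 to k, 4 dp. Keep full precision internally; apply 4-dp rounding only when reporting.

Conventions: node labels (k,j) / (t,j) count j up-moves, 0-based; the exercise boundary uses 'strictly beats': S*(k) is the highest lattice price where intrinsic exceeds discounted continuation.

params: Δt=0.15371 u=1.08369 d=0.92277 q=0.52690 e^(-rΔt)=0.99250
t_7 payoffs: 56.8397 41.3348 23.1262 1.7422 0.0000 0.0000 0.0000 0.0000
t_6: node(6,0) S=96.3514 payoff=49.3986 vs cont=48.3050 → 49.3986 [stop]  node(6,1) S=113.1538 payoff=32.5962 vs cont=31.5025 → 32.5962 [stop]  node(6,2) S=132.8864 payoff=12.8636 vs cont=11.7700 → 12.8636 [stop]  node(6,3) S=156.0600 payoff=0.0000 vs cont=0.8181 → 0.8181 [wait]  node(6,4) S=183.2748 payoff=0.0000 vs cont=0.0000 → 0.0000 [wait]  node(6,5) S=215.2356 payoff=0.0000 vs cont=0.0000 → 0.0000 [wait]  node(6,6) S=252.7699 payoff=0.0000 vs cont=0.0000 → 0.0000 [wait]  ⇒ S*(6)=132.8864
t_5: node(5,0) S=104.4152 payoff=41.3348 vs cont=40.2412 → 41.3348 [stop]  node(5,1) S=122.6238 payoff=23.1262 vs cont=22.0325 → 23.1262 [stop]  node(5,2) S=144.0078 payoff=1.7422 vs cont=6.4679 → 6.4679 [wait]  node(5,3) S=169.1209 payoff=0.0000 vs cont=0.3841 → 0.3841 [wait]  node(5,4) S=198.6134 payoff=0.0000 vs cont=0.0000 → 0.0000 [wait]  node(5,5) S=233.2489 payoff=0.0000 vs cont=0.0000 → 0.0000 [wait]  ⇒ S*(5)=122.6238
t_4: node(4,0) S=113.1538 payoff=32.5962 vs cont=31.5025 → 32.5962 [stop]  node(4,1) S=132.8864 payoff=12.8636 vs cont=14.2413 → 14.2413 [wait]  node(4,2) S=156.0600 payoff=0.0000 vs cont=3.2379 → 3.2379 [wait]  node(4,3) S=183.2748 payoff=0.0000 vs cont=0.1804 → 0.1804 [wait]  node(4,4) S=215.2356 payoff=0.0000 vs cont=0.0000 → 0.0000 [wait]  ⇒ S*(4)=113.1538
t_3: node(3,0) S=122.6238 payoff=23.1262 vs cont=22.7530 → 23.1262 [stop]  node(3,1) S=144.0078 payoff=1.7422 vs cont=8.3802 → 8.3802 [wait]  node(3,2) S=169.1209 payoff=0.0000 vs cont=1.6147 → 1.6147 [wait]  node(3,3) S=198.6134 payoff=0.0000 vs cont=0.0847 → 0.0847 [wait]  ⇒ S*(3)=122.6238
t_2: node(2,0) S=132.8864 payoff=12.8636 vs cont=15.2413 → 15.2413 [wait]  node(2,1) S=156.0600 payoff=0.0000 vs cont=4.7793 → 4.7793 [wait]  node(2,2) S=183.2748 payoff=0.0000 vs cont=0.8025 → 0.8025 [wait]  ⇒ S*(2)=-
t_1: node(1,0) S=144.0078 payoff=1.7422 vs cont=9.6559 → 9.6559 [wait]  node(1,1) S=169.1209 payoff=0.0000 vs cont=2.6638 → 2.6638 [wait]  ⇒ S*(1)=-
t_0: node(0,0) S=156.0600 payoff=0.0000 vs cont=5.9269 → 5.9269 [wait]  ⇒ S*(0)=-

price = 5.9269
boundary = - - - 122.6238 113.1538 122.6238 132.8864
tree:
5.9269
9.6559 2.6638
15.2413 4.7793 0.8025
23.1262 8.3802 1.6147 0.0847
32.5962 14.2413 3.2379 0.1804 0.0000
41.3348 23.1262 6.4679 0.3841 0.0000 0.0000
49.3986 32.5962 12.8636 0.8181 0.0000 0.0000 0.0000
56.8397 41.3348 23.1262 1.7422 0.0000 0.0000 0.0000 0.0000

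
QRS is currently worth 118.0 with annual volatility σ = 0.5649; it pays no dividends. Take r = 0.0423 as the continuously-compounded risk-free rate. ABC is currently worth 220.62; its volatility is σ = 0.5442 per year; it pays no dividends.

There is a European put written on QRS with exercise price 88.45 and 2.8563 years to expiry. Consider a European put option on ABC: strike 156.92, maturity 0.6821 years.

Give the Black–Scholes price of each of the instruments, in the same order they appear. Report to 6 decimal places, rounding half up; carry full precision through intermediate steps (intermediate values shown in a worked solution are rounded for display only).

price(QRS put K=88.45) = 19.183358
price(ABC put K=156.92) = 9.384022

[QRS put K=88.45]
σ√T = 0.5649·√2.8563 = 0.954714
d₁ = (ln(S/K) + (r+σ²/2)T) / (σ√T) = (ln(118.0/88.45) + (0.0423+0.5649²/2)·2.8563) / 0.954714 = (0.288247 + 0.576561) / 0.954714 = 0.905830
d₂ = d₁ − σ√T = 0.905830 − 0.954714 = -0.048885
e^{−rT} = 0.886192
N(−d₁) = 0.182513,  N(−d₂) = 0.519494
price = K·e^{−rT}·N(−d₂) − S·N(−d₁) = 40.719898 − 21.536539 = 19.183358
[ABC put K=156.92]
σ√T = 0.5442·√0.6821 = 0.449451
d₁ = (ln(S/K) + (r+σ²/2)T) / (σ√T) = (ln(220.62/156.92) + (0.0423+0.5442²/2)·0.6821) / 0.449451 = (0.340706 + 0.129856) / 0.449451 = 1.046969
d₂ = d₁ − σ√T = 1.046969 − 0.449451 = 0.597518
e^{−rT} = 0.971559
N(−d₁) = 0.147557,  N(−d₂) = 0.275081
price = K·e^{−rT}·N(−d₂) − S·N(−d₁) = 41.938013 − 32.553991 = 9.384022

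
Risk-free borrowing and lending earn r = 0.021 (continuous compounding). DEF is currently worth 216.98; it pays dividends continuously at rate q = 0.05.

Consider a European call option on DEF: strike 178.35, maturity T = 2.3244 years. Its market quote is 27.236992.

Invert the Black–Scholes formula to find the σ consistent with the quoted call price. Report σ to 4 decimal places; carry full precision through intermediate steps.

At σ = 0.1107 the Black–Scholes value reproduces the quote:
σ√T = 0.1107·√2.3244 = 0.168773
d₁ = (ln(S/K) + (r−q+σ²/2)T) / (σ√T) = (ln(216.98/178.35) + (0.021−0.05+0.1107²/2)·2.3244) / 0.168773 = (0.196057 − 0.053165) / 0.168773 = 0.846651
d₂ = d₁ − σ√T = 0.846651 − 0.168773 = 0.677878
e^{−rT} = 0.952360
e^{−qT} = 0.890279
N(d₁) = 0.801405,  N(d₂) = 0.751075
V = S·e^{−qT}·N(d₁) − K·e^{−rT}·N(d₂) = 154.809682 − 127.572690 = 27.236992 (matching the quote); vega is positive throughout, so no other σ reproduces this price

sigma = 0.1107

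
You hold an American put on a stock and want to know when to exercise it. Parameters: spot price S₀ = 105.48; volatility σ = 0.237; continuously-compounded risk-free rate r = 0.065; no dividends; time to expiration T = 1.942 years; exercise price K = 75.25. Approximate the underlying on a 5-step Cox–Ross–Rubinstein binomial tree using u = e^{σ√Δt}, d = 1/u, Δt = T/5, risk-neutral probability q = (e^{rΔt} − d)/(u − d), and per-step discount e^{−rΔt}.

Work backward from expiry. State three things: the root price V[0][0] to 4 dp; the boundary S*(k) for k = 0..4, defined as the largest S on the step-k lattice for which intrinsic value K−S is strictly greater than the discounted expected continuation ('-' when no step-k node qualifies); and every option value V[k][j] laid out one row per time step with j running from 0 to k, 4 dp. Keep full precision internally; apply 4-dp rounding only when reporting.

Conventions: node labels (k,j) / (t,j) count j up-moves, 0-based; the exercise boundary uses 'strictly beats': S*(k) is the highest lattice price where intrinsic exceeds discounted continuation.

price = 1.2284
boundary = - - - - 58.4231
tree:
1.2284
2.4536 0.2806
4.8057 0.6386 0.0000
9.1654 1.4533 0.0000 0.0000
16.8269 3.3076 0.0000 0.0000 0.0000
24.8491 7.5278 0.0000 0.0000 0.0000 0.0000

Δt=0.38840, u=1.15917, d=0.86269, q=0.54938, disc=e^(-rΔt)=0.97507
k=5 terminal: V=max(K-S,0) → 24.8491 7.5278 0.0000 0.0000 0.0000 0.0000
k=4: j=0 S=58.4231 intr=16.8269 cont=14.9509 V=16.8269[EX]; j=1 S=78.5014 intr=0.0000 cont=3.3076 V=3.3076[hold]; j=2 S=105.4800 intr=0.0000 cont=0.0000 V=0.0000[hold]; j=3 S=141.7304 intr=0.0000 cont=0.0000 V=0.0000[hold]; j=4 S=190.4389 intr=0.0000 cont=0.0000 V=0.0000[hold]  S*(4)=58.4231
k=3: j=0 S=67.7222 intr=7.5278 cont=9.1654 V=9.1654[hold]; j=1 S=90.9963 intr=0.0000 cont=1.4533 V=1.4533[hold]; j=2 S=122.2690 intr=0.0000 cont=0.0000 V=0.0000[hold]; j=3 S=164.2893 intr=0.0000 cont=0.0000 V=0.0000[hold]  S*(3)=-
k=2: j=0 S=78.5014 intr=0.0000 cont=4.8057 V=4.8057[hold]; j=1 S=105.4800 intr=0.0000 cont=0.6386 V=0.6386[hold]; j=2 S=141.7304 intr=0.0000 cont=0.0000 V=0.0000[hold]  S*(2)=-
k=1: j=0 S=90.9963 intr=0.0000 cont=2.4536 V=2.4536[hold]; j=1 S=122.2690 intr=0.0000 cont=0.2806 V=0.2806[hold]  S*(1)=-
k=0: j=0 S=105.4800 intr=0.0000 cont=1.2284 V=1.2284[hold]  S*(0)=-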